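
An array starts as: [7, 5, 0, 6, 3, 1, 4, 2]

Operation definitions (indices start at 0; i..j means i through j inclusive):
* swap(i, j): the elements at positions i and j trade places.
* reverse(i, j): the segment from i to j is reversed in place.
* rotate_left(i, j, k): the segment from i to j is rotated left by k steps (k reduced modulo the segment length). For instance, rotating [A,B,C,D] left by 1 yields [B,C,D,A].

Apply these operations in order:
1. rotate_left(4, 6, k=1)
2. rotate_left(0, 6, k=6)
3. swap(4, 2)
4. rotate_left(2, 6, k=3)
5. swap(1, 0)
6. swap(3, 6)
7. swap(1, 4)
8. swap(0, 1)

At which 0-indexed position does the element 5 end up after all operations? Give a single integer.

After 1 (rotate_left(4, 6, k=1)): [7, 5, 0, 6, 1, 4, 3, 2]
After 2 (rotate_left(0, 6, k=6)): [3, 7, 5, 0, 6, 1, 4, 2]
After 3 (swap(4, 2)): [3, 7, 6, 0, 5, 1, 4, 2]
After 4 (rotate_left(2, 6, k=3)): [3, 7, 1, 4, 6, 0, 5, 2]
After 5 (swap(1, 0)): [7, 3, 1, 4, 6, 0, 5, 2]
After 6 (swap(3, 6)): [7, 3, 1, 5, 6, 0, 4, 2]
After 7 (swap(1, 4)): [7, 6, 1, 5, 3, 0, 4, 2]
After 8 (swap(0, 1)): [6, 7, 1, 5, 3, 0, 4, 2]

Answer: 3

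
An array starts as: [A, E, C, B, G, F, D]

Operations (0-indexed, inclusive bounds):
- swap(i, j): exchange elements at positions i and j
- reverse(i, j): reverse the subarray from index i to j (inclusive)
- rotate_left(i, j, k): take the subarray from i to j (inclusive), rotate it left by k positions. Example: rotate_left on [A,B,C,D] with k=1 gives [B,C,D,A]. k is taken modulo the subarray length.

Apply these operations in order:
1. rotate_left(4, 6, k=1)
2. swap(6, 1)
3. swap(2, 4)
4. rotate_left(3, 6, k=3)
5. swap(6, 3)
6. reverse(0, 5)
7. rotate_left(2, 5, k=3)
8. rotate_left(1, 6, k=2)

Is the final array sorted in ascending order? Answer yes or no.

Answer: no

Derivation:
After 1 (rotate_left(4, 6, k=1)): [A, E, C, B, F, D, G]
After 2 (swap(6, 1)): [A, G, C, B, F, D, E]
After 3 (swap(2, 4)): [A, G, F, B, C, D, E]
After 4 (rotate_left(3, 6, k=3)): [A, G, F, E, B, C, D]
After 5 (swap(6, 3)): [A, G, F, D, B, C, E]
After 6 (reverse(0, 5)): [C, B, D, F, G, A, E]
After 7 (rotate_left(2, 5, k=3)): [C, B, A, D, F, G, E]
After 8 (rotate_left(1, 6, k=2)): [C, D, F, G, E, B, A]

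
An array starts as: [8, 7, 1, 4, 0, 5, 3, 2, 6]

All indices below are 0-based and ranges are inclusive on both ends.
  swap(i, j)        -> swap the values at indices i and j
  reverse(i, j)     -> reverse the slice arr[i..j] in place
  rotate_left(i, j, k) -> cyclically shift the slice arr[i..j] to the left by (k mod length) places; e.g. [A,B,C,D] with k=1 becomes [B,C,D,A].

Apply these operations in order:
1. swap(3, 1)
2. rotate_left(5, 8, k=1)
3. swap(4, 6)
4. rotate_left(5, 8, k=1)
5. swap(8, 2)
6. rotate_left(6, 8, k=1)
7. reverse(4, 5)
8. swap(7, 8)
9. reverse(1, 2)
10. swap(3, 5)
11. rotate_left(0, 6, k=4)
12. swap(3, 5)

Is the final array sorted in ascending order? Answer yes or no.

After 1 (swap(3, 1)): [8, 4, 1, 7, 0, 5, 3, 2, 6]
After 2 (rotate_left(5, 8, k=1)): [8, 4, 1, 7, 0, 3, 2, 6, 5]
After 3 (swap(4, 6)): [8, 4, 1, 7, 2, 3, 0, 6, 5]
After 4 (rotate_left(5, 8, k=1)): [8, 4, 1, 7, 2, 0, 6, 5, 3]
After 5 (swap(8, 2)): [8, 4, 3, 7, 2, 0, 6, 5, 1]
After 6 (rotate_left(6, 8, k=1)): [8, 4, 3, 7, 2, 0, 5, 1, 6]
After 7 (reverse(4, 5)): [8, 4, 3, 7, 0, 2, 5, 1, 6]
After 8 (swap(7, 8)): [8, 4, 3, 7, 0, 2, 5, 6, 1]
After 9 (reverse(1, 2)): [8, 3, 4, 7, 0, 2, 5, 6, 1]
After 10 (swap(3, 5)): [8, 3, 4, 2, 0, 7, 5, 6, 1]
After 11 (rotate_left(0, 6, k=4)): [0, 7, 5, 8, 3, 4, 2, 6, 1]
After 12 (swap(3, 5)): [0, 7, 5, 4, 3, 8, 2, 6, 1]

Answer: no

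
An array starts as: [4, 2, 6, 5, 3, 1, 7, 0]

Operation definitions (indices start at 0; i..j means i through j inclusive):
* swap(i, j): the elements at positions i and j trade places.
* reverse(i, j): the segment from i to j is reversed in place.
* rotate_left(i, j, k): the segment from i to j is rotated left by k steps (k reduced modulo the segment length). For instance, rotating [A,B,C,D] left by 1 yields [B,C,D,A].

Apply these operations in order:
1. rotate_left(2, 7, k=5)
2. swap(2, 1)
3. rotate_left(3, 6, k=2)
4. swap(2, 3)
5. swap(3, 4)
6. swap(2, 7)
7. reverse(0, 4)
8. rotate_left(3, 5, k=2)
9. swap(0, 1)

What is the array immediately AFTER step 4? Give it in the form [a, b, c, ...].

Answer: [4, 0, 3, 2, 1, 6, 5, 7]

Derivation:
After 1 (rotate_left(2, 7, k=5)): [4, 2, 0, 6, 5, 3, 1, 7]
After 2 (swap(2, 1)): [4, 0, 2, 6, 5, 3, 1, 7]
After 3 (rotate_left(3, 6, k=2)): [4, 0, 2, 3, 1, 6, 5, 7]
After 4 (swap(2, 3)): [4, 0, 3, 2, 1, 6, 5, 7]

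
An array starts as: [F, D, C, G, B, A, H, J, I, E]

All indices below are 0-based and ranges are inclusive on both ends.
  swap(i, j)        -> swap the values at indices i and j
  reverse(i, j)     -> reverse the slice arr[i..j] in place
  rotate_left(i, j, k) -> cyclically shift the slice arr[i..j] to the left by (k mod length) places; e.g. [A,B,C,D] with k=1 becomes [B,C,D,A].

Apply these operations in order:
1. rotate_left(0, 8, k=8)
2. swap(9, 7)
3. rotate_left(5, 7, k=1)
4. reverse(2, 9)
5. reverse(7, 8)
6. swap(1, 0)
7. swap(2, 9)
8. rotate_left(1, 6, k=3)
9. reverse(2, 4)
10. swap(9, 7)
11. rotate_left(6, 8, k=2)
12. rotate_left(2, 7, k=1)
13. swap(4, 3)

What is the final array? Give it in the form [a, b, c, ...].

Answer: [F, B, A, D, E, G, J, I, H, C]

Derivation:
After 1 (rotate_left(0, 8, k=8)): [I, F, D, C, G, B, A, H, J, E]
After 2 (swap(9, 7)): [I, F, D, C, G, B, A, E, J, H]
After 3 (rotate_left(5, 7, k=1)): [I, F, D, C, G, A, E, B, J, H]
After 4 (reverse(2, 9)): [I, F, H, J, B, E, A, G, C, D]
After 5 (reverse(7, 8)): [I, F, H, J, B, E, A, C, G, D]
After 6 (swap(1, 0)): [F, I, H, J, B, E, A, C, G, D]
After 7 (swap(2, 9)): [F, I, D, J, B, E, A, C, G, H]
After 8 (rotate_left(1, 6, k=3)): [F, B, E, A, I, D, J, C, G, H]
After 9 (reverse(2, 4)): [F, B, I, A, E, D, J, C, G, H]
After 10 (swap(9, 7)): [F, B, I, A, E, D, J, H, G, C]
After 11 (rotate_left(6, 8, k=2)): [F, B, I, A, E, D, G, J, H, C]
After 12 (rotate_left(2, 7, k=1)): [F, B, A, E, D, G, J, I, H, C]
After 13 (swap(4, 3)): [F, B, A, D, E, G, J, I, H, C]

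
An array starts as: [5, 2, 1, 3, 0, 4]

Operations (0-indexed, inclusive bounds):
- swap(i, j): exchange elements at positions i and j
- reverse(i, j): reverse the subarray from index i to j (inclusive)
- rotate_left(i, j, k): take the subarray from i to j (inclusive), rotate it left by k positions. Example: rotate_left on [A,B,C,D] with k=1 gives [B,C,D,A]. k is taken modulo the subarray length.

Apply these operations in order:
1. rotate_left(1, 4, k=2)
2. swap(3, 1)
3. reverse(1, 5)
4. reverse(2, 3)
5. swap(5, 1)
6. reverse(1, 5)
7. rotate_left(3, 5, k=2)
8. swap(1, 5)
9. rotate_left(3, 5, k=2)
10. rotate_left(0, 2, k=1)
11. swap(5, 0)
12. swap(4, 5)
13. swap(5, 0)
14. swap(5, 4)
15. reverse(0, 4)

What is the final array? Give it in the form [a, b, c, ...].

After 1 (rotate_left(1, 4, k=2)): [5, 3, 0, 2, 1, 4]
After 2 (swap(3, 1)): [5, 2, 0, 3, 1, 4]
After 3 (reverse(1, 5)): [5, 4, 1, 3, 0, 2]
After 4 (reverse(2, 3)): [5, 4, 3, 1, 0, 2]
After 5 (swap(5, 1)): [5, 2, 3, 1, 0, 4]
After 6 (reverse(1, 5)): [5, 4, 0, 1, 3, 2]
After 7 (rotate_left(3, 5, k=2)): [5, 4, 0, 2, 1, 3]
After 8 (swap(1, 5)): [5, 3, 0, 2, 1, 4]
After 9 (rotate_left(3, 5, k=2)): [5, 3, 0, 4, 2, 1]
After 10 (rotate_left(0, 2, k=1)): [3, 0, 5, 4, 2, 1]
After 11 (swap(5, 0)): [1, 0, 5, 4, 2, 3]
After 12 (swap(4, 5)): [1, 0, 5, 4, 3, 2]
After 13 (swap(5, 0)): [2, 0, 5, 4, 3, 1]
After 14 (swap(5, 4)): [2, 0, 5, 4, 1, 3]
After 15 (reverse(0, 4)): [1, 4, 5, 0, 2, 3]

Answer: [1, 4, 5, 0, 2, 3]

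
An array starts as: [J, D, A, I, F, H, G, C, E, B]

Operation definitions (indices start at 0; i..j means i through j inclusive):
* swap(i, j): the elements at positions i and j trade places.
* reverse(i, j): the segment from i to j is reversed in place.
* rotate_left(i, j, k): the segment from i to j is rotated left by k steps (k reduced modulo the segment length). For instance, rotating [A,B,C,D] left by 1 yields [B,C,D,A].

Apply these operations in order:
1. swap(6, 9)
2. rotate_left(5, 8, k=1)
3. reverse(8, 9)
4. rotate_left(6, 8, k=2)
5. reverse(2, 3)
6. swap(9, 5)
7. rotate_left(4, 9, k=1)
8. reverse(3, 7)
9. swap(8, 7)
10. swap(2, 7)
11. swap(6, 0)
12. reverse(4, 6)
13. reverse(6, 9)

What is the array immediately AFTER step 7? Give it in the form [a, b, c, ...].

After 1 (swap(6, 9)): [J, D, A, I, F, H, B, C, E, G]
After 2 (rotate_left(5, 8, k=1)): [J, D, A, I, F, B, C, E, H, G]
After 3 (reverse(8, 9)): [J, D, A, I, F, B, C, E, G, H]
After 4 (rotate_left(6, 8, k=2)): [J, D, A, I, F, B, G, C, E, H]
After 5 (reverse(2, 3)): [J, D, I, A, F, B, G, C, E, H]
After 6 (swap(9, 5)): [J, D, I, A, F, H, G, C, E, B]
After 7 (rotate_left(4, 9, k=1)): [J, D, I, A, H, G, C, E, B, F]

Answer: [J, D, I, A, H, G, C, E, B, F]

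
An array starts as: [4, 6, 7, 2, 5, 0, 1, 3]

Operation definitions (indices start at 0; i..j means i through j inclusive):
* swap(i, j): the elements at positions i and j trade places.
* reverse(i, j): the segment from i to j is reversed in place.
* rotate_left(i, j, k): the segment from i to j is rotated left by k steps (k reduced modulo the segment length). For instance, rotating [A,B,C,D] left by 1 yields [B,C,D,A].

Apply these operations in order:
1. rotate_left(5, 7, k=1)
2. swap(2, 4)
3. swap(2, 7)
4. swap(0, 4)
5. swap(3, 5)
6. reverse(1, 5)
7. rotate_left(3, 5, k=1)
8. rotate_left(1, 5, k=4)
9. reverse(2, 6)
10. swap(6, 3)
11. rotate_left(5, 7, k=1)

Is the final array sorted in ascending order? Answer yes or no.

Answer: no

Derivation:
After 1 (rotate_left(5, 7, k=1)): [4, 6, 7, 2, 5, 1, 3, 0]
After 2 (swap(2, 4)): [4, 6, 5, 2, 7, 1, 3, 0]
After 3 (swap(2, 7)): [4, 6, 0, 2, 7, 1, 3, 5]
After 4 (swap(0, 4)): [7, 6, 0, 2, 4, 1, 3, 5]
After 5 (swap(3, 5)): [7, 6, 0, 1, 4, 2, 3, 5]
After 6 (reverse(1, 5)): [7, 2, 4, 1, 0, 6, 3, 5]
After 7 (rotate_left(3, 5, k=1)): [7, 2, 4, 0, 6, 1, 3, 5]
After 8 (rotate_left(1, 5, k=4)): [7, 1, 2, 4, 0, 6, 3, 5]
After 9 (reverse(2, 6)): [7, 1, 3, 6, 0, 4, 2, 5]
After 10 (swap(6, 3)): [7, 1, 3, 2, 0, 4, 6, 5]
After 11 (rotate_left(5, 7, k=1)): [7, 1, 3, 2, 0, 6, 5, 4]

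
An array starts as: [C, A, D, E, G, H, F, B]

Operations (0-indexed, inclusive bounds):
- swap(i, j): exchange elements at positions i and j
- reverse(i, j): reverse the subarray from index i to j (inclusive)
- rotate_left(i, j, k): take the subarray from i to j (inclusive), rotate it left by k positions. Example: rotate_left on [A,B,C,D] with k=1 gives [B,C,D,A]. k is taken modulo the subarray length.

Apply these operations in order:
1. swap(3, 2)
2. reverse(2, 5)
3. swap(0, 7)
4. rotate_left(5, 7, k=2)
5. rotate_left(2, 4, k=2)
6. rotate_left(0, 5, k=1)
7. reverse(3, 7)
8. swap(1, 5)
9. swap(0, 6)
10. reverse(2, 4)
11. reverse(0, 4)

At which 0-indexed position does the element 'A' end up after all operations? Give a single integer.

After 1 (swap(3, 2)): [C, A, E, D, G, H, F, B]
After 2 (reverse(2, 5)): [C, A, H, G, D, E, F, B]
After 3 (swap(0, 7)): [B, A, H, G, D, E, F, C]
After 4 (rotate_left(5, 7, k=2)): [B, A, H, G, D, C, E, F]
After 5 (rotate_left(2, 4, k=2)): [B, A, D, H, G, C, E, F]
After 6 (rotate_left(0, 5, k=1)): [A, D, H, G, C, B, E, F]
After 7 (reverse(3, 7)): [A, D, H, F, E, B, C, G]
After 8 (swap(1, 5)): [A, B, H, F, E, D, C, G]
After 9 (swap(0, 6)): [C, B, H, F, E, D, A, G]
After 10 (reverse(2, 4)): [C, B, E, F, H, D, A, G]
After 11 (reverse(0, 4)): [H, F, E, B, C, D, A, G]

Answer: 6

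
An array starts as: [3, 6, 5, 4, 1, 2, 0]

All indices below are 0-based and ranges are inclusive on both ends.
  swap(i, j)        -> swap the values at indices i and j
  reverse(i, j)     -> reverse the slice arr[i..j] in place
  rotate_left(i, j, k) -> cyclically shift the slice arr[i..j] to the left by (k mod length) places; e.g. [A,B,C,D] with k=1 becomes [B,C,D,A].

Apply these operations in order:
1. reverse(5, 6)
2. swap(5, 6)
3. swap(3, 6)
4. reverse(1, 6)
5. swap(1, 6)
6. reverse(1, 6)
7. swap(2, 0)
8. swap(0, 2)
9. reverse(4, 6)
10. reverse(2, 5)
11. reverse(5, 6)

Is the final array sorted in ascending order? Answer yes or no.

After 1 (reverse(5, 6)): [3, 6, 5, 4, 1, 0, 2]
After 2 (swap(5, 6)): [3, 6, 5, 4, 1, 2, 0]
After 3 (swap(3, 6)): [3, 6, 5, 0, 1, 2, 4]
After 4 (reverse(1, 6)): [3, 4, 2, 1, 0, 5, 6]
After 5 (swap(1, 6)): [3, 6, 2, 1, 0, 5, 4]
After 6 (reverse(1, 6)): [3, 4, 5, 0, 1, 2, 6]
After 7 (swap(2, 0)): [5, 4, 3, 0, 1, 2, 6]
After 8 (swap(0, 2)): [3, 4, 5, 0, 1, 2, 6]
After 9 (reverse(4, 6)): [3, 4, 5, 0, 6, 2, 1]
After 10 (reverse(2, 5)): [3, 4, 2, 6, 0, 5, 1]
After 11 (reverse(5, 6)): [3, 4, 2, 6, 0, 1, 5]

Answer: no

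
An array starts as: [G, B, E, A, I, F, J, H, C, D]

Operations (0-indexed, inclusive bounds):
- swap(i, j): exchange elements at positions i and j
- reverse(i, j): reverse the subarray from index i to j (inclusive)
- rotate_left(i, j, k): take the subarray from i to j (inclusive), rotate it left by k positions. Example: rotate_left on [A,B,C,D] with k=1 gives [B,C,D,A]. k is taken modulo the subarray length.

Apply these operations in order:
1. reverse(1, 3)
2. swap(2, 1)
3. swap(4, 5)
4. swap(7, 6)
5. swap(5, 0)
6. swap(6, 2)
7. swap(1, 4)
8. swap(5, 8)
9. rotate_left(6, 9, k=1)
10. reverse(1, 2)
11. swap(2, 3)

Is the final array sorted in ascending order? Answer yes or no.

Answer: no

Derivation:
After 1 (reverse(1, 3)): [G, A, E, B, I, F, J, H, C, D]
After 2 (swap(2, 1)): [G, E, A, B, I, F, J, H, C, D]
After 3 (swap(4, 5)): [G, E, A, B, F, I, J, H, C, D]
After 4 (swap(7, 6)): [G, E, A, B, F, I, H, J, C, D]
After 5 (swap(5, 0)): [I, E, A, B, F, G, H, J, C, D]
After 6 (swap(6, 2)): [I, E, H, B, F, G, A, J, C, D]
After 7 (swap(1, 4)): [I, F, H, B, E, G, A, J, C, D]
After 8 (swap(5, 8)): [I, F, H, B, E, C, A, J, G, D]
After 9 (rotate_left(6, 9, k=1)): [I, F, H, B, E, C, J, G, D, A]
After 10 (reverse(1, 2)): [I, H, F, B, E, C, J, G, D, A]
After 11 (swap(2, 3)): [I, H, B, F, E, C, J, G, D, A]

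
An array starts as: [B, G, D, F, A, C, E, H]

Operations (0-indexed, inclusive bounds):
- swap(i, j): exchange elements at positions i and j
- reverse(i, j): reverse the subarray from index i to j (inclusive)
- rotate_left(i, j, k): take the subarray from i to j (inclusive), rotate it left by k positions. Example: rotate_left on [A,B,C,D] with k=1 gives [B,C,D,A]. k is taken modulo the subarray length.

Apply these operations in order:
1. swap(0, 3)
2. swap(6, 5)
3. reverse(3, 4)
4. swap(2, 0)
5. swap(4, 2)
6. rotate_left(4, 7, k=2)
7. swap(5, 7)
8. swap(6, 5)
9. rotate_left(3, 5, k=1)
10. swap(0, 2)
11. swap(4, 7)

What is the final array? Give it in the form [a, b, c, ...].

Answer: [B, G, D, C, H, A, E, F]

Derivation:
After 1 (swap(0, 3)): [F, G, D, B, A, C, E, H]
After 2 (swap(6, 5)): [F, G, D, B, A, E, C, H]
After 3 (reverse(3, 4)): [F, G, D, A, B, E, C, H]
After 4 (swap(2, 0)): [D, G, F, A, B, E, C, H]
After 5 (swap(4, 2)): [D, G, B, A, F, E, C, H]
After 6 (rotate_left(4, 7, k=2)): [D, G, B, A, C, H, F, E]
After 7 (swap(5, 7)): [D, G, B, A, C, E, F, H]
After 8 (swap(6, 5)): [D, G, B, A, C, F, E, H]
After 9 (rotate_left(3, 5, k=1)): [D, G, B, C, F, A, E, H]
After 10 (swap(0, 2)): [B, G, D, C, F, A, E, H]
After 11 (swap(4, 7)): [B, G, D, C, H, A, E, F]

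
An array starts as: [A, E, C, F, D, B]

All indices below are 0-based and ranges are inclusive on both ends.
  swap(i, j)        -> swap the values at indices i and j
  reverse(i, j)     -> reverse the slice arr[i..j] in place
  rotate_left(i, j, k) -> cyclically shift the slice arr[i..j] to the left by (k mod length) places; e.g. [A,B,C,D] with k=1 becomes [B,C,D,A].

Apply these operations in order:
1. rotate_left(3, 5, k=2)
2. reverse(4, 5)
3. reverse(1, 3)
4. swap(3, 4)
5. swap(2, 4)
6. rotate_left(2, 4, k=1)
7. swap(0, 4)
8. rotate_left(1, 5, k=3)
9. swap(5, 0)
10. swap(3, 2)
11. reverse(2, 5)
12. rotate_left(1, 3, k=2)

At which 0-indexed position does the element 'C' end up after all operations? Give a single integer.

After 1 (rotate_left(3, 5, k=2)): [A, E, C, B, F, D]
After 2 (reverse(4, 5)): [A, E, C, B, D, F]
After 3 (reverse(1, 3)): [A, B, C, E, D, F]
After 4 (swap(3, 4)): [A, B, C, D, E, F]
After 5 (swap(2, 4)): [A, B, E, D, C, F]
After 6 (rotate_left(2, 4, k=1)): [A, B, D, C, E, F]
After 7 (swap(0, 4)): [E, B, D, C, A, F]
After 8 (rotate_left(1, 5, k=3)): [E, A, F, B, D, C]
After 9 (swap(5, 0)): [C, A, F, B, D, E]
After 10 (swap(3, 2)): [C, A, B, F, D, E]
After 11 (reverse(2, 5)): [C, A, E, D, F, B]
After 12 (rotate_left(1, 3, k=2)): [C, D, A, E, F, B]

Answer: 0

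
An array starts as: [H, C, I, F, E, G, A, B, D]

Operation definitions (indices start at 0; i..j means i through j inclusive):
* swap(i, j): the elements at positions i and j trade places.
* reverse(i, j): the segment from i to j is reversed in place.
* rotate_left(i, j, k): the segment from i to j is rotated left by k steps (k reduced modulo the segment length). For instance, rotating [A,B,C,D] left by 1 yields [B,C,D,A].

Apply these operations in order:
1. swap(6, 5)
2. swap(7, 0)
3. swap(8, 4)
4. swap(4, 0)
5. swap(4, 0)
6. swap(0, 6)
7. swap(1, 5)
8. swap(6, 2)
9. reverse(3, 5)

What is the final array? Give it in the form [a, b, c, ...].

After 1 (swap(6, 5)): [H, C, I, F, E, A, G, B, D]
After 2 (swap(7, 0)): [B, C, I, F, E, A, G, H, D]
After 3 (swap(8, 4)): [B, C, I, F, D, A, G, H, E]
After 4 (swap(4, 0)): [D, C, I, F, B, A, G, H, E]
After 5 (swap(4, 0)): [B, C, I, F, D, A, G, H, E]
After 6 (swap(0, 6)): [G, C, I, F, D, A, B, H, E]
After 7 (swap(1, 5)): [G, A, I, F, D, C, B, H, E]
After 8 (swap(6, 2)): [G, A, B, F, D, C, I, H, E]
After 9 (reverse(3, 5)): [G, A, B, C, D, F, I, H, E]

Answer: [G, A, B, C, D, F, I, H, E]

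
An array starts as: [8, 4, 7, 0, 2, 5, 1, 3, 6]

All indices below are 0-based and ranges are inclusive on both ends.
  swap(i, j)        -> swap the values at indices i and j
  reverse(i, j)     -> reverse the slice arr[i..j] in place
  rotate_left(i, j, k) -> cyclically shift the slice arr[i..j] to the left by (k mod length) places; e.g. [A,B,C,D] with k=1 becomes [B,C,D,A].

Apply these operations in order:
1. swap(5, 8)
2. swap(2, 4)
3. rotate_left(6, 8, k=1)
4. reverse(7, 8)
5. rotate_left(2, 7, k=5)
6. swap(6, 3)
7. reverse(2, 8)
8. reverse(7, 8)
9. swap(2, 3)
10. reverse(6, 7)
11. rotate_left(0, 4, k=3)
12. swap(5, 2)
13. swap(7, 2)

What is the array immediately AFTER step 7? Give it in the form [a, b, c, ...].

Answer: [8, 4, 5, 3, 2, 7, 0, 6, 1]

Derivation:
After 1 (swap(5, 8)): [8, 4, 7, 0, 2, 6, 1, 3, 5]
After 2 (swap(2, 4)): [8, 4, 2, 0, 7, 6, 1, 3, 5]
After 3 (rotate_left(6, 8, k=1)): [8, 4, 2, 0, 7, 6, 3, 5, 1]
After 4 (reverse(7, 8)): [8, 4, 2, 0, 7, 6, 3, 1, 5]
After 5 (rotate_left(2, 7, k=5)): [8, 4, 1, 2, 0, 7, 6, 3, 5]
After 6 (swap(6, 3)): [8, 4, 1, 6, 0, 7, 2, 3, 5]
After 7 (reverse(2, 8)): [8, 4, 5, 3, 2, 7, 0, 6, 1]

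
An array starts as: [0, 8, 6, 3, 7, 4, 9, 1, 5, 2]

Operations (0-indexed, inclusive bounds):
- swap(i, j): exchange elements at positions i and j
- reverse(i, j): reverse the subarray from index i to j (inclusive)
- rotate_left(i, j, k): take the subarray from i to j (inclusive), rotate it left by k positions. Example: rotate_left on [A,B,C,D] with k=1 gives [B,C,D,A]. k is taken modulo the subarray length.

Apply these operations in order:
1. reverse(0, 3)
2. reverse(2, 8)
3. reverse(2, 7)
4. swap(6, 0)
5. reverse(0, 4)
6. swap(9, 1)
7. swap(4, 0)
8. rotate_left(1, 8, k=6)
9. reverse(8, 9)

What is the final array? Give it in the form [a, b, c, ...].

After 1 (reverse(0, 3)): [3, 6, 8, 0, 7, 4, 9, 1, 5, 2]
After 2 (reverse(2, 8)): [3, 6, 5, 1, 9, 4, 7, 0, 8, 2]
After 3 (reverse(2, 7)): [3, 6, 0, 7, 4, 9, 1, 5, 8, 2]
After 4 (swap(6, 0)): [1, 6, 0, 7, 4, 9, 3, 5, 8, 2]
After 5 (reverse(0, 4)): [4, 7, 0, 6, 1, 9, 3, 5, 8, 2]
After 6 (swap(9, 1)): [4, 2, 0, 6, 1, 9, 3, 5, 8, 7]
After 7 (swap(4, 0)): [1, 2, 0, 6, 4, 9, 3, 5, 8, 7]
After 8 (rotate_left(1, 8, k=6)): [1, 5, 8, 2, 0, 6, 4, 9, 3, 7]
After 9 (reverse(8, 9)): [1, 5, 8, 2, 0, 6, 4, 9, 7, 3]

Answer: [1, 5, 8, 2, 0, 6, 4, 9, 7, 3]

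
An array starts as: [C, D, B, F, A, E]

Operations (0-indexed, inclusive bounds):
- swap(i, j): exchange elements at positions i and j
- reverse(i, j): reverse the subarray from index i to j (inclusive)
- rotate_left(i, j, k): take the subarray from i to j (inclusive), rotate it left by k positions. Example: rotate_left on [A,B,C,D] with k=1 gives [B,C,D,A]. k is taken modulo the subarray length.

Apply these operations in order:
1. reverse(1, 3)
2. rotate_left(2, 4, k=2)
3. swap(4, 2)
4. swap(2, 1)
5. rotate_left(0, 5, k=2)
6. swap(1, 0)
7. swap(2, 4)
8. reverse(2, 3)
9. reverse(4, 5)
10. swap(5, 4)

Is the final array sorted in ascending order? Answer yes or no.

Answer: no

Derivation:
After 1 (reverse(1, 3)): [C, F, B, D, A, E]
After 2 (rotate_left(2, 4, k=2)): [C, F, A, B, D, E]
After 3 (swap(4, 2)): [C, F, D, B, A, E]
After 4 (swap(2, 1)): [C, D, F, B, A, E]
After 5 (rotate_left(0, 5, k=2)): [F, B, A, E, C, D]
After 6 (swap(1, 0)): [B, F, A, E, C, D]
After 7 (swap(2, 4)): [B, F, C, E, A, D]
After 8 (reverse(2, 3)): [B, F, E, C, A, D]
After 9 (reverse(4, 5)): [B, F, E, C, D, A]
After 10 (swap(5, 4)): [B, F, E, C, A, D]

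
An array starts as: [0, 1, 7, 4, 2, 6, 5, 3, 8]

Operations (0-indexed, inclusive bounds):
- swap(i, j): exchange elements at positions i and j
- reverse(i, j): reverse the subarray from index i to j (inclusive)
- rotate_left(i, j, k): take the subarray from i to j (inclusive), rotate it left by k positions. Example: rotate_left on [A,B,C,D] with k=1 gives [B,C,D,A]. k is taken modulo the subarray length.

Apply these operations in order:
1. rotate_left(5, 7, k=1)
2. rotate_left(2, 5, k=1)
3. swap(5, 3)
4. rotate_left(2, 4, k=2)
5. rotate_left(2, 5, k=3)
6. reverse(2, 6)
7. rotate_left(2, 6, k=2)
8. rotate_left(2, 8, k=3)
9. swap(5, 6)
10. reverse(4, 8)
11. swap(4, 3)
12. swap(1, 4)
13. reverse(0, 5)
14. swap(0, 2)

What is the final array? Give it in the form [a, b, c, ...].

Answer: [2, 1, 5, 3, 7, 0, 8, 4, 6]

Derivation:
After 1 (rotate_left(5, 7, k=1)): [0, 1, 7, 4, 2, 5, 3, 6, 8]
After 2 (rotate_left(2, 5, k=1)): [0, 1, 4, 2, 5, 7, 3, 6, 8]
After 3 (swap(5, 3)): [0, 1, 4, 7, 5, 2, 3, 6, 8]
After 4 (rotate_left(2, 4, k=2)): [0, 1, 5, 4, 7, 2, 3, 6, 8]
After 5 (rotate_left(2, 5, k=3)): [0, 1, 2, 5, 4, 7, 3, 6, 8]
After 6 (reverse(2, 6)): [0, 1, 3, 7, 4, 5, 2, 6, 8]
After 7 (rotate_left(2, 6, k=2)): [0, 1, 4, 5, 2, 3, 7, 6, 8]
After 8 (rotate_left(2, 8, k=3)): [0, 1, 3, 7, 6, 8, 4, 5, 2]
After 9 (swap(5, 6)): [0, 1, 3, 7, 6, 4, 8, 5, 2]
After 10 (reverse(4, 8)): [0, 1, 3, 7, 2, 5, 8, 4, 6]
After 11 (swap(4, 3)): [0, 1, 3, 2, 7, 5, 8, 4, 6]
After 12 (swap(1, 4)): [0, 7, 3, 2, 1, 5, 8, 4, 6]
After 13 (reverse(0, 5)): [5, 1, 2, 3, 7, 0, 8, 4, 6]
After 14 (swap(0, 2)): [2, 1, 5, 3, 7, 0, 8, 4, 6]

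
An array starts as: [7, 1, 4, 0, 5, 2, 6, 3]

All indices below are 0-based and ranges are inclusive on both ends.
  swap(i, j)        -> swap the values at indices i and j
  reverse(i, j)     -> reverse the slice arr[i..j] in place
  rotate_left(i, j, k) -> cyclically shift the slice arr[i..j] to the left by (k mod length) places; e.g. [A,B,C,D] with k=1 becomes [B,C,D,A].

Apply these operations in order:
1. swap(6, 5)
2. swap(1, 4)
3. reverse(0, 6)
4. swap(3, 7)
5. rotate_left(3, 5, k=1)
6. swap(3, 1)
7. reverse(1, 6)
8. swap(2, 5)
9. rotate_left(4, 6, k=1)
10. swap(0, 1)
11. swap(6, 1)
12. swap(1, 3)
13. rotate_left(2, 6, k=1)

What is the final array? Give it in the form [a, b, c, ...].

Answer: [7, 5, 6, 3, 4, 2, 1, 0]

Derivation:
After 1 (swap(6, 5)): [7, 1, 4, 0, 5, 6, 2, 3]
After 2 (swap(1, 4)): [7, 5, 4, 0, 1, 6, 2, 3]
After 3 (reverse(0, 6)): [2, 6, 1, 0, 4, 5, 7, 3]
After 4 (swap(3, 7)): [2, 6, 1, 3, 4, 5, 7, 0]
After 5 (rotate_left(3, 5, k=1)): [2, 6, 1, 4, 5, 3, 7, 0]
After 6 (swap(3, 1)): [2, 4, 1, 6, 5, 3, 7, 0]
After 7 (reverse(1, 6)): [2, 7, 3, 5, 6, 1, 4, 0]
After 8 (swap(2, 5)): [2, 7, 1, 5, 6, 3, 4, 0]
After 9 (rotate_left(4, 6, k=1)): [2, 7, 1, 5, 3, 4, 6, 0]
After 10 (swap(0, 1)): [7, 2, 1, 5, 3, 4, 6, 0]
After 11 (swap(6, 1)): [7, 6, 1, 5, 3, 4, 2, 0]
After 12 (swap(1, 3)): [7, 5, 1, 6, 3, 4, 2, 0]
After 13 (rotate_left(2, 6, k=1)): [7, 5, 6, 3, 4, 2, 1, 0]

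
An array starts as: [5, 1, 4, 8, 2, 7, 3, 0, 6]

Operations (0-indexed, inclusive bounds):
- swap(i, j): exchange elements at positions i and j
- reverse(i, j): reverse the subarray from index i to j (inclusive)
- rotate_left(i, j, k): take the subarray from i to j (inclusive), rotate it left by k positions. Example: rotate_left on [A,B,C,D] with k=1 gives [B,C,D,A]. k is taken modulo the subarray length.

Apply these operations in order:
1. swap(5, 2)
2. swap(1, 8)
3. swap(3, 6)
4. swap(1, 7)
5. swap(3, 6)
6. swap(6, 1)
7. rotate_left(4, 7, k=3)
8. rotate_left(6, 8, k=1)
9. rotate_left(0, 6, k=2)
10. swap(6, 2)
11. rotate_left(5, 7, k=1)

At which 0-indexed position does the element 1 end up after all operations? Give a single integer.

After 1 (swap(5, 2)): [5, 1, 7, 8, 2, 4, 3, 0, 6]
After 2 (swap(1, 8)): [5, 6, 7, 8, 2, 4, 3, 0, 1]
After 3 (swap(3, 6)): [5, 6, 7, 3, 2, 4, 8, 0, 1]
After 4 (swap(1, 7)): [5, 0, 7, 3, 2, 4, 8, 6, 1]
After 5 (swap(3, 6)): [5, 0, 7, 8, 2, 4, 3, 6, 1]
After 6 (swap(6, 1)): [5, 3, 7, 8, 2, 4, 0, 6, 1]
After 7 (rotate_left(4, 7, k=3)): [5, 3, 7, 8, 6, 2, 4, 0, 1]
After 8 (rotate_left(6, 8, k=1)): [5, 3, 7, 8, 6, 2, 0, 1, 4]
After 9 (rotate_left(0, 6, k=2)): [7, 8, 6, 2, 0, 5, 3, 1, 4]
After 10 (swap(6, 2)): [7, 8, 3, 2, 0, 5, 6, 1, 4]
After 11 (rotate_left(5, 7, k=1)): [7, 8, 3, 2, 0, 6, 1, 5, 4]

Answer: 6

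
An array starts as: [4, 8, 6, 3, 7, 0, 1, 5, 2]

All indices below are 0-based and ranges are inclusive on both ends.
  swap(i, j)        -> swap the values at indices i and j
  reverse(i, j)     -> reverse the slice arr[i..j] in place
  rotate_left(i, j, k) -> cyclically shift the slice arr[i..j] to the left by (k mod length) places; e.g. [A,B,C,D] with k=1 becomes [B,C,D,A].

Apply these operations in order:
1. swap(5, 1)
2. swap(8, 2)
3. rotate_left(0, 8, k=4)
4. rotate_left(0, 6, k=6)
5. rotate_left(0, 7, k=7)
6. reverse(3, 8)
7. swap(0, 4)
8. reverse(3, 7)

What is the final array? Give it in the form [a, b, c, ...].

After 1 (swap(5, 1)): [4, 0, 6, 3, 7, 8, 1, 5, 2]
After 2 (swap(8, 2)): [4, 0, 2, 3, 7, 8, 1, 5, 6]
After 3 (rotate_left(0, 8, k=4)): [7, 8, 1, 5, 6, 4, 0, 2, 3]
After 4 (rotate_left(0, 6, k=6)): [0, 7, 8, 1, 5, 6, 4, 2, 3]
After 5 (rotate_left(0, 7, k=7)): [2, 0, 7, 8, 1, 5, 6, 4, 3]
After 6 (reverse(3, 8)): [2, 0, 7, 3, 4, 6, 5, 1, 8]
After 7 (swap(0, 4)): [4, 0, 7, 3, 2, 6, 5, 1, 8]
After 8 (reverse(3, 7)): [4, 0, 7, 1, 5, 6, 2, 3, 8]

Answer: [4, 0, 7, 1, 5, 6, 2, 3, 8]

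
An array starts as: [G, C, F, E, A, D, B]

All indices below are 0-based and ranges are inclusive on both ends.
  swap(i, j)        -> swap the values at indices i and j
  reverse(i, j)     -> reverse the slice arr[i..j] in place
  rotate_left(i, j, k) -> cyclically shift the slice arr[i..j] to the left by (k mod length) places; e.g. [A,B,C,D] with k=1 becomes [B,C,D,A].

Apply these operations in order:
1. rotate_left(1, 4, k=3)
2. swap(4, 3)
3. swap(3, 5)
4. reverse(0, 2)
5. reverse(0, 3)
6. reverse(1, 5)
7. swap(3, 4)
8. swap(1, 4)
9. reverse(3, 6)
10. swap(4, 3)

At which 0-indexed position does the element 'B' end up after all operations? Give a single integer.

After 1 (rotate_left(1, 4, k=3)): [G, A, C, F, E, D, B]
After 2 (swap(4, 3)): [G, A, C, E, F, D, B]
After 3 (swap(3, 5)): [G, A, C, D, F, E, B]
After 4 (reverse(0, 2)): [C, A, G, D, F, E, B]
After 5 (reverse(0, 3)): [D, G, A, C, F, E, B]
After 6 (reverse(1, 5)): [D, E, F, C, A, G, B]
After 7 (swap(3, 4)): [D, E, F, A, C, G, B]
After 8 (swap(1, 4)): [D, C, F, A, E, G, B]
After 9 (reverse(3, 6)): [D, C, F, B, G, E, A]
After 10 (swap(4, 3)): [D, C, F, G, B, E, A]

Answer: 4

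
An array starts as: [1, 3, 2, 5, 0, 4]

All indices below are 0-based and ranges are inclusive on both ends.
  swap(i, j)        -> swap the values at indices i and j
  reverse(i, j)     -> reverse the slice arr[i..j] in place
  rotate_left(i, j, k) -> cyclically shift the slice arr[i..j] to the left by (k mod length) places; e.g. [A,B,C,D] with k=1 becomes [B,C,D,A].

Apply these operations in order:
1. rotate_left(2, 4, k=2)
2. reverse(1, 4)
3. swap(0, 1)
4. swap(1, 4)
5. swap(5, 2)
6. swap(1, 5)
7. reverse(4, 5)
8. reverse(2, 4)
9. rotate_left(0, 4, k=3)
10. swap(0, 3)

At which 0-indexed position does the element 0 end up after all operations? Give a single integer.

After 1 (rotate_left(2, 4, k=2)): [1, 3, 0, 2, 5, 4]
After 2 (reverse(1, 4)): [1, 5, 2, 0, 3, 4]
After 3 (swap(0, 1)): [5, 1, 2, 0, 3, 4]
After 4 (swap(1, 4)): [5, 3, 2, 0, 1, 4]
After 5 (swap(5, 2)): [5, 3, 4, 0, 1, 2]
After 6 (swap(1, 5)): [5, 2, 4, 0, 1, 3]
After 7 (reverse(4, 5)): [5, 2, 4, 0, 3, 1]
After 8 (reverse(2, 4)): [5, 2, 3, 0, 4, 1]
After 9 (rotate_left(0, 4, k=3)): [0, 4, 5, 2, 3, 1]
After 10 (swap(0, 3)): [2, 4, 5, 0, 3, 1]

Answer: 3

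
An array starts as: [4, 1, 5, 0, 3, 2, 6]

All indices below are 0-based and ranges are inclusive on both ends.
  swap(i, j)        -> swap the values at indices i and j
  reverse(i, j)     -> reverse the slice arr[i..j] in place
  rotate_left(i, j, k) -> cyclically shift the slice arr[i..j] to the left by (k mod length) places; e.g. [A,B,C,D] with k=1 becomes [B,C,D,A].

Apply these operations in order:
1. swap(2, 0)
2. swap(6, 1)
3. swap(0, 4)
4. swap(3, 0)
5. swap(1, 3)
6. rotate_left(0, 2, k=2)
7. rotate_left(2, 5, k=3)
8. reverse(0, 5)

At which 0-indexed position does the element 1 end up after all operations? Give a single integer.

Answer: 6

Derivation:
After 1 (swap(2, 0)): [5, 1, 4, 0, 3, 2, 6]
After 2 (swap(6, 1)): [5, 6, 4, 0, 3, 2, 1]
After 3 (swap(0, 4)): [3, 6, 4, 0, 5, 2, 1]
After 4 (swap(3, 0)): [0, 6, 4, 3, 5, 2, 1]
After 5 (swap(1, 3)): [0, 3, 4, 6, 5, 2, 1]
After 6 (rotate_left(0, 2, k=2)): [4, 0, 3, 6, 5, 2, 1]
After 7 (rotate_left(2, 5, k=3)): [4, 0, 2, 3, 6, 5, 1]
After 8 (reverse(0, 5)): [5, 6, 3, 2, 0, 4, 1]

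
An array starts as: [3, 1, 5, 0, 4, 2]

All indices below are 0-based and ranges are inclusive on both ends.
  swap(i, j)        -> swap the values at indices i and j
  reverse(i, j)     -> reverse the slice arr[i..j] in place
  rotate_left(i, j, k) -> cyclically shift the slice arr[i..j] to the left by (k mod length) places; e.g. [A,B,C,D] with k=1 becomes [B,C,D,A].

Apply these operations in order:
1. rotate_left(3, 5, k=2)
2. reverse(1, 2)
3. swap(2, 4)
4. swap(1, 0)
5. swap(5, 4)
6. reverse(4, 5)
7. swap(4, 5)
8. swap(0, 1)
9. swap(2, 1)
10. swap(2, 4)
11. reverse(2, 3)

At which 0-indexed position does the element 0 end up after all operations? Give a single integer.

Answer: 1

Derivation:
After 1 (rotate_left(3, 5, k=2)): [3, 1, 5, 2, 0, 4]
After 2 (reverse(1, 2)): [3, 5, 1, 2, 0, 4]
After 3 (swap(2, 4)): [3, 5, 0, 2, 1, 4]
After 4 (swap(1, 0)): [5, 3, 0, 2, 1, 4]
After 5 (swap(5, 4)): [5, 3, 0, 2, 4, 1]
After 6 (reverse(4, 5)): [5, 3, 0, 2, 1, 4]
After 7 (swap(4, 5)): [5, 3, 0, 2, 4, 1]
After 8 (swap(0, 1)): [3, 5, 0, 2, 4, 1]
After 9 (swap(2, 1)): [3, 0, 5, 2, 4, 1]
After 10 (swap(2, 4)): [3, 0, 4, 2, 5, 1]
After 11 (reverse(2, 3)): [3, 0, 2, 4, 5, 1]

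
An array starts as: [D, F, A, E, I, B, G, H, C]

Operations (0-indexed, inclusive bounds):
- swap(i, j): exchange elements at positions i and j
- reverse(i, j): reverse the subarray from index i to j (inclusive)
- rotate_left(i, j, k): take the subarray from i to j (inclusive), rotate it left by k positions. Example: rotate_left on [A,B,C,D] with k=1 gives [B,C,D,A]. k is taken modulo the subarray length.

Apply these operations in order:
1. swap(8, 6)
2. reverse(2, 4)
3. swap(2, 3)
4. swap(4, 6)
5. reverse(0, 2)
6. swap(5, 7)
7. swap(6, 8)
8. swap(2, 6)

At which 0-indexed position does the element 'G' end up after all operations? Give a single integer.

Answer: 2

Derivation:
After 1 (swap(8, 6)): [D, F, A, E, I, B, C, H, G]
After 2 (reverse(2, 4)): [D, F, I, E, A, B, C, H, G]
After 3 (swap(2, 3)): [D, F, E, I, A, B, C, H, G]
After 4 (swap(4, 6)): [D, F, E, I, C, B, A, H, G]
After 5 (reverse(0, 2)): [E, F, D, I, C, B, A, H, G]
After 6 (swap(5, 7)): [E, F, D, I, C, H, A, B, G]
After 7 (swap(6, 8)): [E, F, D, I, C, H, G, B, A]
After 8 (swap(2, 6)): [E, F, G, I, C, H, D, B, A]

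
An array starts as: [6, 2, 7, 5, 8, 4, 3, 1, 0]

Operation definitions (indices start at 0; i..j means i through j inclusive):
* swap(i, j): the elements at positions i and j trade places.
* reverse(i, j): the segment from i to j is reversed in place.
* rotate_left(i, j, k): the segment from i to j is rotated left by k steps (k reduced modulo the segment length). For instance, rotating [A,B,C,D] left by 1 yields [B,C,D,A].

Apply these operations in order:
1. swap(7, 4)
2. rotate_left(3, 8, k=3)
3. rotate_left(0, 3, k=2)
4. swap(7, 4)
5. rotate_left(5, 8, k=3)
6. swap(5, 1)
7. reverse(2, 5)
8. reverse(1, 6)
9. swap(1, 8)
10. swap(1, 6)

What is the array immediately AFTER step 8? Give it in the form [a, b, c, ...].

After 1 (swap(7, 4)): [6, 2, 7, 5, 1, 4, 3, 8, 0]
After 2 (rotate_left(3, 8, k=3)): [6, 2, 7, 3, 8, 0, 5, 1, 4]
After 3 (rotate_left(0, 3, k=2)): [7, 3, 6, 2, 8, 0, 5, 1, 4]
After 4 (swap(7, 4)): [7, 3, 6, 2, 1, 0, 5, 8, 4]
After 5 (rotate_left(5, 8, k=3)): [7, 3, 6, 2, 1, 4, 0, 5, 8]
After 6 (swap(5, 1)): [7, 4, 6, 2, 1, 3, 0, 5, 8]
After 7 (reverse(2, 5)): [7, 4, 3, 1, 2, 6, 0, 5, 8]
After 8 (reverse(1, 6)): [7, 0, 6, 2, 1, 3, 4, 5, 8]

Answer: [7, 0, 6, 2, 1, 3, 4, 5, 8]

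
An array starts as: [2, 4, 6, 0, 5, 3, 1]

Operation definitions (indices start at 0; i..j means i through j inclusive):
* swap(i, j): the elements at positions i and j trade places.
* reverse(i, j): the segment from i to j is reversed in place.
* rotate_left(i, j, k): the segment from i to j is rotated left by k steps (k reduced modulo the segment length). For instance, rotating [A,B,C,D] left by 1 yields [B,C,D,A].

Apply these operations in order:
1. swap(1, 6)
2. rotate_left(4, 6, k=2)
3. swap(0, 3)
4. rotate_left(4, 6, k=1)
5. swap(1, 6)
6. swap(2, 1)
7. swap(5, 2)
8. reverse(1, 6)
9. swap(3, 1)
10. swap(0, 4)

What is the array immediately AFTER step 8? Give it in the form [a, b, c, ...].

Answer: [0, 1, 4, 5, 2, 3, 6]

Derivation:
After 1 (swap(1, 6)): [2, 1, 6, 0, 5, 3, 4]
After 2 (rotate_left(4, 6, k=2)): [2, 1, 6, 0, 4, 5, 3]
After 3 (swap(0, 3)): [0, 1, 6, 2, 4, 5, 3]
After 4 (rotate_left(4, 6, k=1)): [0, 1, 6, 2, 5, 3, 4]
After 5 (swap(1, 6)): [0, 4, 6, 2, 5, 3, 1]
After 6 (swap(2, 1)): [0, 6, 4, 2, 5, 3, 1]
After 7 (swap(5, 2)): [0, 6, 3, 2, 5, 4, 1]
After 8 (reverse(1, 6)): [0, 1, 4, 5, 2, 3, 6]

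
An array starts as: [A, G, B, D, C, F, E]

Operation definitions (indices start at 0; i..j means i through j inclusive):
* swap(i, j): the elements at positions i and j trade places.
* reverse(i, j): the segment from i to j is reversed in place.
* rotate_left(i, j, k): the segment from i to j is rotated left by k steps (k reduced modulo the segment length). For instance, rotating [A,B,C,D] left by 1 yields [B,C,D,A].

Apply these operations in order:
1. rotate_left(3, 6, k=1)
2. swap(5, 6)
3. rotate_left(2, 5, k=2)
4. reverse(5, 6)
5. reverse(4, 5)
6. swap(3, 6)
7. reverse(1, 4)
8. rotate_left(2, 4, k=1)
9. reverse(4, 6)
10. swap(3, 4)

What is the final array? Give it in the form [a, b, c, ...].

Answer: [A, E, F, D, G, B, C]

Derivation:
After 1 (rotate_left(3, 6, k=1)): [A, G, B, C, F, E, D]
After 2 (swap(5, 6)): [A, G, B, C, F, D, E]
After 3 (rotate_left(2, 5, k=2)): [A, G, F, D, B, C, E]
After 4 (reverse(5, 6)): [A, G, F, D, B, E, C]
After 5 (reverse(4, 5)): [A, G, F, D, E, B, C]
After 6 (swap(3, 6)): [A, G, F, C, E, B, D]
After 7 (reverse(1, 4)): [A, E, C, F, G, B, D]
After 8 (rotate_left(2, 4, k=1)): [A, E, F, G, C, B, D]
After 9 (reverse(4, 6)): [A, E, F, G, D, B, C]
After 10 (swap(3, 4)): [A, E, F, D, G, B, C]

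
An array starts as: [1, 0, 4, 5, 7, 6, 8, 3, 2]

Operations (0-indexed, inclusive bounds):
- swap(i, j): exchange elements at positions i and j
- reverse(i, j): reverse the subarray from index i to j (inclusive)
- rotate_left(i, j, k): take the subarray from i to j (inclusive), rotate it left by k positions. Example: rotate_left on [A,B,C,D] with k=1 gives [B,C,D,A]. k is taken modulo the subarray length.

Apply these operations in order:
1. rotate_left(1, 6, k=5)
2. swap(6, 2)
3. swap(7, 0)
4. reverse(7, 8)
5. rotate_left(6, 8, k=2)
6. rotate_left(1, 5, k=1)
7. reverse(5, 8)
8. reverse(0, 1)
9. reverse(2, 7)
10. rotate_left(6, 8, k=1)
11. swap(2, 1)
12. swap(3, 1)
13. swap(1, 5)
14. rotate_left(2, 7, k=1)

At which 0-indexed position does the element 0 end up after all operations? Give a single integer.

After 1 (rotate_left(1, 6, k=5)): [1, 8, 0, 4, 5, 7, 6, 3, 2]
After 2 (swap(6, 2)): [1, 8, 6, 4, 5, 7, 0, 3, 2]
After 3 (swap(7, 0)): [3, 8, 6, 4, 5, 7, 0, 1, 2]
After 4 (reverse(7, 8)): [3, 8, 6, 4, 5, 7, 0, 2, 1]
After 5 (rotate_left(6, 8, k=2)): [3, 8, 6, 4, 5, 7, 1, 0, 2]
After 6 (rotate_left(1, 5, k=1)): [3, 6, 4, 5, 7, 8, 1, 0, 2]
After 7 (reverse(5, 8)): [3, 6, 4, 5, 7, 2, 0, 1, 8]
After 8 (reverse(0, 1)): [6, 3, 4, 5, 7, 2, 0, 1, 8]
After 9 (reverse(2, 7)): [6, 3, 1, 0, 2, 7, 5, 4, 8]
After 10 (rotate_left(6, 8, k=1)): [6, 3, 1, 0, 2, 7, 4, 8, 5]
After 11 (swap(2, 1)): [6, 1, 3, 0, 2, 7, 4, 8, 5]
After 12 (swap(3, 1)): [6, 0, 3, 1, 2, 7, 4, 8, 5]
After 13 (swap(1, 5)): [6, 7, 3, 1, 2, 0, 4, 8, 5]
After 14 (rotate_left(2, 7, k=1)): [6, 7, 1, 2, 0, 4, 8, 3, 5]

Answer: 4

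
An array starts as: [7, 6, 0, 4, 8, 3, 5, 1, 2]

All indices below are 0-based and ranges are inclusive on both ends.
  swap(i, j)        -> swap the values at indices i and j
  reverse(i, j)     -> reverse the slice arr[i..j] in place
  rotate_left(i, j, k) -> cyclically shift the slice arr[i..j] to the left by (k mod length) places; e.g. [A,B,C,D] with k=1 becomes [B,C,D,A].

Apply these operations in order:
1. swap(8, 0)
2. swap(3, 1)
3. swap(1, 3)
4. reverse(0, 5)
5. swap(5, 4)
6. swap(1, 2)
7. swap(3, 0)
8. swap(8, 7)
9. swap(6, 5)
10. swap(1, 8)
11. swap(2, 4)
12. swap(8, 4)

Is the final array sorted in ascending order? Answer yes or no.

After 1 (swap(8, 0)): [2, 6, 0, 4, 8, 3, 5, 1, 7]
After 2 (swap(3, 1)): [2, 4, 0, 6, 8, 3, 5, 1, 7]
After 3 (swap(1, 3)): [2, 6, 0, 4, 8, 3, 5, 1, 7]
After 4 (reverse(0, 5)): [3, 8, 4, 0, 6, 2, 5, 1, 7]
After 5 (swap(5, 4)): [3, 8, 4, 0, 2, 6, 5, 1, 7]
After 6 (swap(1, 2)): [3, 4, 8, 0, 2, 6, 5, 1, 7]
After 7 (swap(3, 0)): [0, 4, 8, 3, 2, 6, 5, 1, 7]
After 8 (swap(8, 7)): [0, 4, 8, 3, 2, 6, 5, 7, 1]
After 9 (swap(6, 5)): [0, 4, 8, 3, 2, 5, 6, 7, 1]
After 10 (swap(1, 8)): [0, 1, 8, 3, 2, 5, 6, 7, 4]
After 11 (swap(2, 4)): [0, 1, 2, 3, 8, 5, 6, 7, 4]
After 12 (swap(8, 4)): [0, 1, 2, 3, 4, 5, 6, 7, 8]

Answer: yes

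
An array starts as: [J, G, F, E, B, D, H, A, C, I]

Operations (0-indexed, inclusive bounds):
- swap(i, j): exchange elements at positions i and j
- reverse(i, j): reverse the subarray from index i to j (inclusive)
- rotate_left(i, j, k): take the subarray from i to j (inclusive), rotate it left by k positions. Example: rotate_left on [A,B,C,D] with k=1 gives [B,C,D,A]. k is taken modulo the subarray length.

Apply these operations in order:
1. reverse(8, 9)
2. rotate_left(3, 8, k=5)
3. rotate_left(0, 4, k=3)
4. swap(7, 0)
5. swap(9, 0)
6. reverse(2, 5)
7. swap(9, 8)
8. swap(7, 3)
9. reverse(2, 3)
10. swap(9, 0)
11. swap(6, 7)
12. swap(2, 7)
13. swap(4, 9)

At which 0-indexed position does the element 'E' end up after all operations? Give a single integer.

Answer: 1

Derivation:
After 1 (reverse(8, 9)): [J, G, F, E, B, D, H, A, I, C]
After 2 (rotate_left(3, 8, k=5)): [J, G, F, I, E, B, D, H, A, C]
After 3 (rotate_left(0, 4, k=3)): [I, E, J, G, F, B, D, H, A, C]
After 4 (swap(7, 0)): [H, E, J, G, F, B, D, I, A, C]
After 5 (swap(9, 0)): [C, E, J, G, F, B, D, I, A, H]
After 6 (reverse(2, 5)): [C, E, B, F, G, J, D, I, A, H]
After 7 (swap(9, 8)): [C, E, B, F, G, J, D, I, H, A]
After 8 (swap(7, 3)): [C, E, B, I, G, J, D, F, H, A]
After 9 (reverse(2, 3)): [C, E, I, B, G, J, D, F, H, A]
After 10 (swap(9, 0)): [A, E, I, B, G, J, D, F, H, C]
After 11 (swap(6, 7)): [A, E, I, B, G, J, F, D, H, C]
After 12 (swap(2, 7)): [A, E, D, B, G, J, F, I, H, C]
After 13 (swap(4, 9)): [A, E, D, B, C, J, F, I, H, G]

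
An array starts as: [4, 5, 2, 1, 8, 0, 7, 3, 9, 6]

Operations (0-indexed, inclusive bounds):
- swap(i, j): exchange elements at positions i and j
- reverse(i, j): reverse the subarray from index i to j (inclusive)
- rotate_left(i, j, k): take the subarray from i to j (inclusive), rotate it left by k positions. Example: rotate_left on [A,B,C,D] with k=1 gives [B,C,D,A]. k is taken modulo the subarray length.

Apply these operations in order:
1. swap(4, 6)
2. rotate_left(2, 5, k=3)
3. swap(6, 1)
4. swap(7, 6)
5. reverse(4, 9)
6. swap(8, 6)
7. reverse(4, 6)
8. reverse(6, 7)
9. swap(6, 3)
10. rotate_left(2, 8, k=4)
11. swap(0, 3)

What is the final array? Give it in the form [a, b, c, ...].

After 1 (swap(4, 6)): [4, 5, 2, 1, 7, 0, 8, 3, 9, 6]
After 2 (rotate_left(2, 5, k=3)): [4, 5, 0, 2, 1, 7, 8, 3, 9, 6]
After 3 (swap(6, 1)): [4, 8, 0, 2, 1, 7, 5, 3, 9, 6]
After 4 (swap(7, 6)): [4, 8, 0, 2, 1, 7, 3, 5, 9, 6]
After 5 (reverse(4, 9)): [4, 8, 0, 2, 6, 9, 5, 3, 7, 1]
After 6 (swap(8, 6)): [4, 8, 0, 2, 6, 9, 7, 3, 5, 1]
After 7 (reverse(4, 6)): [4, 8, 0, 2, 7, 9, 6, 3, 5, 1]
After 8 (reverse(6, 7)): [4, 8, 0, 2, 7, 9, 3, 6, 5, 1]
After 9 (swap(6, 3)): [4, 8, 0, 3, 7, 9, 2, 6, 5, 1]
After 10 (rotate_left(2, 8, k=4)): [4, 8, 2, 6, 5, 0, 3, 7, 9, 1]
After 11 (swap(0, 3)): [6, 8, 2, 4, 5, 0, 3, 7, 9, 1]

Answer: [6, 8, 2, 4, 5, 0, 3, 7, 9, 1]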